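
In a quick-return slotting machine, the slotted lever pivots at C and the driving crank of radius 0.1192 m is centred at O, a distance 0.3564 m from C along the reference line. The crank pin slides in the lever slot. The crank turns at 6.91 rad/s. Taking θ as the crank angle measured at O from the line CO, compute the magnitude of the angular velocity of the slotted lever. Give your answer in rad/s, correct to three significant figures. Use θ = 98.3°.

ω = 6.91 rad/s
Crank pin A relative to C: A = (d + r cosθ, r sinθ); lever angle φ = atan2(r sinθ, d + r cosθ).
Differentiating tanφ: φ̇ = rω(d cosθ + r)/(d² + r² + 2dr cosθ).
d² + r² + 2dr cosθ = |CA|² = 0.128964 m²;  d cosθ + r = +0.067751 m.
|ω_lever| = |0.1192·6.91·+0.067751| / 0.128964 = 0.43272 rad/s.

0.433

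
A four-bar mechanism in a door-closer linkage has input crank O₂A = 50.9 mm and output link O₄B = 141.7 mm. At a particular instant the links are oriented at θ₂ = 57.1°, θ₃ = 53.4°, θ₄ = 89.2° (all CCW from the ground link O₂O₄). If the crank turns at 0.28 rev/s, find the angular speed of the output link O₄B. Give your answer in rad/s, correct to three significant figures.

ω₂ = 1.759 rad/s (from 0.28 rev/s).
Differentiating the loop-closure r₂e^{iθ₂}+r₃e^{iθ₃}=r₁+r₄e^{iθ₄} gives r₂ω₂e^{iθ₂}+r₃ω₃e^{iθ₃}=r₄ω₄e^{iθ₄}.
Eliminating the other unknown: ω₄ = r₂ω₂ sin(θ₂−θ₃) / [r₄ sin(θ₄−θ₃)].
Numerator sine = +0.06453; denominator sine = +0.58496.
Result = 0.0509·1.759·(+0.06453) / (0.1417·(+0.58496)) = +0.069717 rad/s; magnitude 0.069717 rad/s.

0.0697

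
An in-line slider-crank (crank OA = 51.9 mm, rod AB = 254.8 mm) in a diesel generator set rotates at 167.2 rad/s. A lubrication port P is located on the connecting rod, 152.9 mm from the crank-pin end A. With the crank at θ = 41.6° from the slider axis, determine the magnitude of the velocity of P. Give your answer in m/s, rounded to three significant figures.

6.81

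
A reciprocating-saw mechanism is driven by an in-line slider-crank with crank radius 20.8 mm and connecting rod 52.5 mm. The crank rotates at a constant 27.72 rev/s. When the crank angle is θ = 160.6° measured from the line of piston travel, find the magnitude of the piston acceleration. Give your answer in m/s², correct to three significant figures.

395

ω = 2π·27.7 = 174.2 rad/s
x(θ) = r cosθ + √(L² − r² sin²θ); with ω constant, a = ω²·d²x/dθ².
d²x/dθ² = −r cosθ − r²(cos2θ)/√u − r⁴ sin²2θ/(4u^{3/2}),  u = L² − r² sin²θ = 0.00270852 m².
Substituting r = 0.0208 m, L = 0.0525 m, θ = 160.6°: d²x/dθ² = +0.01301 m.
a = ω²·d²x/dθ² = (174.2)²·(+0.01301) = +394.66 m/s²;  |a| = 394.66 m/s².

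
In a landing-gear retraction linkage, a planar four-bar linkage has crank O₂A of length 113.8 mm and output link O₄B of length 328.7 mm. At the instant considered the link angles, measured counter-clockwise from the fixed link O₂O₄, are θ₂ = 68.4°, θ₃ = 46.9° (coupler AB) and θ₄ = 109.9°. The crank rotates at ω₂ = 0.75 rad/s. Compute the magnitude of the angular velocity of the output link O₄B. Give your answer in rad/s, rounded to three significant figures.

0.107

ω₂ = 0.75 rad/s
Differentiating the loop-closure r₂e^{iθ₂}+r₃e^{iθ₃}=r₁+r₄e^{iθ₄} gives r₂ω₂e^{iθ₂}+r₃ω₃e^{iθ₃}=r₄ω₄e^{iθ₄}.
Eliminating the other unknown: ω₄ = r₂ω₂ sin(θ₂−θ₃) / [r₄ sin(θ₄−θ₃)].
Numerator sine = +0.36650; denominator sine = +0.89101.
Result = 0.1138·0.75·(+0.36650) / (0.3287·(+0.89101)) = +0.10681 rad/s; magnitude 0.10681 rad/s.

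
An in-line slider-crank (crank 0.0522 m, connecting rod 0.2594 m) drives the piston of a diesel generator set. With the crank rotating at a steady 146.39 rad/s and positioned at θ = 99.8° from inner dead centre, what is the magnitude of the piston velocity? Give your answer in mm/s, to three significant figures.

7270

ω = 146.4 rad/s
For an in-line slider-crank, x = r cosθ + √(L² − r² sin²θ), so v = −rω sinθ·[1 + r cosθ/√(L² − r² sin²θ)].
With r = 0.0522 m, L = 0.2594 m, θ = 99.8°: √(L² − r² sin²θ) = 0.25425 m.
v = −0.0522·146.4·0.98541·[1 + 0.0522·-0.17021/0.25425] = -7.2669 m/s.
|v| = 7.2669 m/s = 7266.9 mm/s.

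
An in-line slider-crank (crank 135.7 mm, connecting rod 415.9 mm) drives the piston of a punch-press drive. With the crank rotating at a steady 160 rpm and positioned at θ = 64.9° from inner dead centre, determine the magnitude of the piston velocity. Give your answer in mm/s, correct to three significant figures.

ω = 2π·160/60 = 16.76 rad/s
For an in-line slider-crank, x = r cosθ + √(L² − r² sin²θ), so v = −rω sinθ·[1 + r cosθ/√(L² − r² sin²θ)].
With r = 0.1357 m, L = 0.4159 m, θ = 64.9°: √(L² − r² sin²θ) = 0.39733 m.
v = −0.1357·16.76·0.90557·[1 + 0.1357·0.42420/0.39733] = -2.3573 m/s.
|v| = 2.3573 m/s = 2357.3 mm/s.

2360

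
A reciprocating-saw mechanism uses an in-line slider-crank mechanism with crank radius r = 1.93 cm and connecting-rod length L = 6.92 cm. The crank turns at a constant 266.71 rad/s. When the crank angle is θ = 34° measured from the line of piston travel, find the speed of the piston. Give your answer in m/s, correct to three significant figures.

ω = 266.7 rad/s
For an in-line slider-crank, x = r cosθ + √(L² − r² sin²θ), so v = −rω sinθ·[1 + r cosθ/√(L² − r² sin²θ)].
With r = 0.0193 m, L = 0.0692 m, θ = 34°: √(L² − r² sin²θ) = 0.068353 m.
v = −0.0193·266.7·0.55919·[1 + 0.0193·0.82904/0.068353] = -3.5522 m/s.
|v| = 3.5522 m/s.

3.55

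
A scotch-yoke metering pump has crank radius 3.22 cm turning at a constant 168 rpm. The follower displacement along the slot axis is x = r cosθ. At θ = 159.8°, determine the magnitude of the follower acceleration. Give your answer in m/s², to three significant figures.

9.35

ω = 17.59 rad/s (from 168 rpm).
x = r cosθ ⇒ ẍ = −rω² cosθ (ω constant).
|a| = rω²|cosθ| = 0.0322·(17.59)²·|cos 159.8°| = 9.3533 m/s².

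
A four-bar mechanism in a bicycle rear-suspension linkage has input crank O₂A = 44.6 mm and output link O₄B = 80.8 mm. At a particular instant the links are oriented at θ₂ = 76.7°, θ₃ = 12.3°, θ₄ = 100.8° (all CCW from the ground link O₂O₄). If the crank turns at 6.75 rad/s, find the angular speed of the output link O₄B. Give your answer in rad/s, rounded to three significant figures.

3.36

ω₂ = 6.75 rad/s
Differentiating the loop-closure r₂e^{iθ₂}+r₃e^{iθ₃}=r₁+r₄e^{iθ₄} gives r₂ω₂e^{iθ₂}+r₃ω₃e^{iθ₃}=r₄ω₄e^{iθ₄}.
Eliminating the other unknown: ω₄ = r₂ω₂ sin(θ₂−θ₃) / [r₄ sin(θ₄−θ₃)].
Numerator sine = +0.90183; denominator sine = +0.99966.
Result = 0.0446·6.75·(+0.90183) / (0.0808·(+0.99966)) = +3.3613 rad/s; magnitude 3.3613 rad/s.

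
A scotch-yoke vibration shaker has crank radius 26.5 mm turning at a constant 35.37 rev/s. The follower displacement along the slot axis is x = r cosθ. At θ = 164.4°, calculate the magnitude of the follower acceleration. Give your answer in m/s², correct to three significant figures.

1260

ω = 222.2 rad/s (from 35.37 rev/s).
x = r cosθ ⇒ ẍ = −rω² cosθ (ω constant).
|a| = rω²|cosθ| = 0.0265·(222.2)²·|cos 164.4°| = 1260.6 m/s².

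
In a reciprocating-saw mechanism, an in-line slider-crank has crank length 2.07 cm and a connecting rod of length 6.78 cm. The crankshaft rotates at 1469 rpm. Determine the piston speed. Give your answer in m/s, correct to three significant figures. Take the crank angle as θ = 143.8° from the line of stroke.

ω = 2π·1469/60 = 153.8 rad/s
For an in-line slider-crank, x = r cosθ + √(L² − r² sin²θ), so v = −rω sinθ·[1 + r cosθ/√(L² − r² sin²θ)].
With r = 0.0207 m, L = 0.0678 m, θ = 143.8°: √(L² − r² sin²θ) = 0.066689 m.
v = −0.0207·153.8·0.59061·[1 + 0.0207·-0.80696/0.066689] = -1.4096 m/s.
|v| = 1.4096 m/s.

1.41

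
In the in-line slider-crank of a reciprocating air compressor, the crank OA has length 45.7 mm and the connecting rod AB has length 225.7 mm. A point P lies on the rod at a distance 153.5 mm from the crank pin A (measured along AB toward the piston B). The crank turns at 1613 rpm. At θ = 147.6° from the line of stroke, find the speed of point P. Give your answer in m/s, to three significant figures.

4.21

ω = 168.9 rad/s.  Crank-pin speed |V_A| = rω = 7.7193 m/s, perpendicular to OA.
Rod angle: sinφ = −(r/L) sinθ ⇒ φ = -6.229°; ω_rod = −rω cosθ/√(L²−r²sin²θ) = +29.049 rad/s.
V_P = V_A + ω_rod × AP, with AP = 0.1535 m along the rod.
Components: V_Px = −rω sinθ − a·ω_rod·sinφ = -3.6524 m/s;  V_Py = rω cosθ + a·ω_rod·cosφ = -2.085 m/s.
|V_P| = √(V_Px² + V_Py²) = 4.2056 m/s.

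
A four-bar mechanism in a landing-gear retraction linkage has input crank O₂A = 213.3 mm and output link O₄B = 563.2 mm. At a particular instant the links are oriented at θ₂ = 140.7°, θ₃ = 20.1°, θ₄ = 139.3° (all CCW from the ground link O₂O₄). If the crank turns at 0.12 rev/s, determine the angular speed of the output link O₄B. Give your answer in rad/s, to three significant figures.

0.282

ω₂ = 0.754 rad/s (from 0.12 rev/s).
Differentiating the loop-closure r₂e^{iθ₂}+r₃e^{iθ₃}=r₁+r₄e^{iθ₄} gives r₂ω₂e^{iθ₂}+r₃ω₃e^{iθ₃}=r₄ω₄e^{iθ₄}.
Eliminating the other unknown: ω₄ = r₂ω₂ sin(θ₂−θ₃) / [r₄ sin(θ₄−θ₃)].
Numerator sine = +0.86074; denominator sine = +0.87292.
Result = 0.2133·0.754·(+0.86074) / (0.5632·(+0.87292)) = +0.28157 rad/s; magnitude 0.28157 rad/s.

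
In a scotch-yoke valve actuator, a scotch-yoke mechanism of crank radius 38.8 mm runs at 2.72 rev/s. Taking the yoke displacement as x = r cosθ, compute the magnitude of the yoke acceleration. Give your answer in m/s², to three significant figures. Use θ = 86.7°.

ω = 17.09 rad/s (from 2.72 rev/s).
x = r cosθ ⇒ ẍ = −rω² cosθ (ω constant).
|a| = rω²|cosθ| = 0.0388·(17.09)²·|cos 86.7°| = 0.65235 m/s².

0.652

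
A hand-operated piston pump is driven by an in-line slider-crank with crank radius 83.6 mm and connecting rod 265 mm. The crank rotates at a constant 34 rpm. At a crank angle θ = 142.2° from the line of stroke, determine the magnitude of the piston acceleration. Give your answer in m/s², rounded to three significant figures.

ω = 2π·34/60 = 3.56 rad/s
x(θ) = r cosθ + √(L² − r² sin²θ); with ω constant, a = ω²·d²x/dθ².
d²x/dθ² = −r cosθ − r²(cos2θ)/√u − r⁴ sin²2θ/(4u^{3/2}),  u = L² − r² sin²θ = 0.0675996 m².
Substituting r = 0.0836 m, L = 0.265 m, θ = 142.2°: d²x/dθ² = +0.05872 m.
a = ω²·d²x/dθ² = (3.56)²·(+0.05872) = +0.74439 m/s²;  |a| = 0.74439 m/s².

0.744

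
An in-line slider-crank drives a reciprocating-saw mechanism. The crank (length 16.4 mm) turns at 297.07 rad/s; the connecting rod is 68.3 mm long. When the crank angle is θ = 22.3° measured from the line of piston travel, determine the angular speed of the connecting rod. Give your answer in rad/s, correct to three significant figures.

66.3

ω = 297.1 rad/s
The rod makes angle φ with the slider axis where L sinφ = r sinθ; differentiating, L cosφ·φ̇ = r ω cosθ.
L cosφ = √(L² − r² sin²θ) = 0.068016 m.
|ω_rod| = r ω |cosθ| / √(L² − r² sin²θ) = 0.0164·297.1·0.92521/0.068016 = 66.272 rad/s.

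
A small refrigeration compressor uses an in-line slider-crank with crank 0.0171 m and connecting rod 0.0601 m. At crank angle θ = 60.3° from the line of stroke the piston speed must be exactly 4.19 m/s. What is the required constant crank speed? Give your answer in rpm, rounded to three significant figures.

2350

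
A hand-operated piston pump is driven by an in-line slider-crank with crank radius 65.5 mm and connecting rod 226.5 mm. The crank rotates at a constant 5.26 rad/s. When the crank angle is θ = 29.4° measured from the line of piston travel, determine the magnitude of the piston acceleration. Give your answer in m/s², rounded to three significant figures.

1.86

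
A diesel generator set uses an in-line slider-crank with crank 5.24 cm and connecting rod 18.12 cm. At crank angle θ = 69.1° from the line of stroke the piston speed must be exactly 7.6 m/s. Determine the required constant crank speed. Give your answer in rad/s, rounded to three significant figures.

140

For an in-line slider-crank, |v_piston| = rω|sinθ|·[1 + r cosθ/√(L² − r² sin²θ)].
With r = 0.0524 m, L = 0.1812 m, θ = 69.1°: the bracketed kinematic factor |dx/dθ| = 0.054197 m.
ω = v/|dx/dθ| = 7.6/0.054197 = 140.23 rad/s.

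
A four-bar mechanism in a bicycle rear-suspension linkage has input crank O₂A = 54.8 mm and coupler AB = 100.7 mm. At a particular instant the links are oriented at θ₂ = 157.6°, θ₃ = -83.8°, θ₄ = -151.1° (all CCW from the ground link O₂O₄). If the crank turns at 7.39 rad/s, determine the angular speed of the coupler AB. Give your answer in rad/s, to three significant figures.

3.40

ω₂ = 7.39 rad/s
Differentiating the loop-closure r₂e^{iθ₂}+r₃e^{iθ₃}=r₁+r₄e^{iθ₄} gives r₂ω₂e^{iθ₂}+r₃ω₃e^{iθ₃}=r₄ω₄e^{iθ₄}.
Eliminating the other unknown: ω₃ = r₂ω₂ sin(θ₄−θ₂) / [r₃ sin(θ₃−θ₄)].
Numerator sine = +0.78043; denominator sine = +0.92254.
Result = 0.0548·7.39·(+0.78043) / (0.1007·(+0.92254)) = +3.4021 rad/s; magnitude 3.4021 rad/s.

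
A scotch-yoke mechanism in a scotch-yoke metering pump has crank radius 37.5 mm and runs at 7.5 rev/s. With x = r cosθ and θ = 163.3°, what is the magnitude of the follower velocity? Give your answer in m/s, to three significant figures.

ω = 47.12 rad/s (from 7.5 rev/s).
x = r cosθ ⇒ ẋ = −rω sinθ.
|v| = rω|sinθ| = 0.0375·47.12·|sin 163.3°| = 0.50781 m/s.

0.508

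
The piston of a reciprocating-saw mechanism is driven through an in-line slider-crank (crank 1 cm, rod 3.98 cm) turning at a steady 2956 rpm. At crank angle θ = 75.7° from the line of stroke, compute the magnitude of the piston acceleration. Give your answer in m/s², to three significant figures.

ω = 2π·2956/60 = 309.6 rad/s
x(θ) = r cosθ + √(L² − r² sin²θ); with ω constant, a = ω²·d²x/dθ².
d²x/dθ² = −r cosθ − r²(cos2θ)/√u − r⁴ sin²2θ/(4u^{3/2}),  u = L² − r² sin²θ = 0.00149014 m².
Substituting r = 0.01 m, L = 0.0398 m, θ = 75.7°: d²x/dθ² = -0.00020552 m.
a = ω²·d²x/dθ² = (309.6)²·(-0.00020552) = -19.693 m/s²;  |a| = 19.693 m/s².

19.7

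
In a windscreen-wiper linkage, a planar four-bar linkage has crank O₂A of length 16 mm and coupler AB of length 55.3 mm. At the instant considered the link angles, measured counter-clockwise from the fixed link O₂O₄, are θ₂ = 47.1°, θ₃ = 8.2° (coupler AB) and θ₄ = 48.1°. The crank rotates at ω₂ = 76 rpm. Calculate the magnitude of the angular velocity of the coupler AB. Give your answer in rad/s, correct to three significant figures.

0.0627

ω₂ = 7.959 rad/s (from 76 rpm).
Differentiating the loop-closure r₂e^{iθ₂}+r₃e^{iθ₃}=r₁+r₄e^{iθ₄} gives r₂ω₂e^{iθ₂}+r₃ω₃e^{iθ₃}=r₄ω₄e^{iθ₄}.
Eliminating the other unknown: ω₃ = r₂ω₂ sin(θ₄−θ₂) / [r₃ sin(θ₃−θ₄)].
Numerator sine = +0.01745; denominator sine = -0.64145.
Result = 0.016·7.959·(+0.01745) / (0.0553·(-0.64145)) = -0.062651 rad/s; magnitude 0.062651 rad/s.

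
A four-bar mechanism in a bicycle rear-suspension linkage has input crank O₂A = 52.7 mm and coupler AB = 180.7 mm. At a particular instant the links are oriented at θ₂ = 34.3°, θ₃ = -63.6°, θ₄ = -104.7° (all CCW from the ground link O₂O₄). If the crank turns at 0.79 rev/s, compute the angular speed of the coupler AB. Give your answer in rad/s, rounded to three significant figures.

ω₂ = 4.964 rad/s (from 0.79 rev/s).
Differentiating the loop-closure r₂e^{iθ₂}+r₃e^{iθ₃}=r₁+r₄e^{iθ₄} gives r₂ω₂e^{iθ₂}+r₃ω₃e^{iθ₃}=r₄ω₄e^{iθ₄}.
Eliminating the other unknown: ω₃ = r₂ω₂ sin(θ₄−θ₂) / [r₃ sin(θ₃−θ₄)].
Numerator sine = -0.65606; denominator sine = +0.65738.
Result = 0.0527·4.964·(-0.65606) / (0.1807·(+0.65738)) = -1.4447 rad/s; magnitude 1.4447 rad/s.

1.44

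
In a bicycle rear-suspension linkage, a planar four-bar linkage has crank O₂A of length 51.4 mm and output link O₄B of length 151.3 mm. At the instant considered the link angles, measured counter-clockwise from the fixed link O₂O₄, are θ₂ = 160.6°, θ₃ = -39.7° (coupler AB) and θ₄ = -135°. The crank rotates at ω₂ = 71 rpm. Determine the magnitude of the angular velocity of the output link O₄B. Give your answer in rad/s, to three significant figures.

0.880

ω₂ = 7.435 rad/s (from 71 rpm).
Differentiating the loop-closure r₂e^{iθ₂}+r₃e^{iθ₃}=r₁+r₄e^{iθ₄} gives r₂ω₂e^{iθ₂}+r₃ω₃e^{iθ₃}=r₄ω₄e^{iθ₄}.
Eliminating the other unknown: ω₄ = r₂ω₂ sin(θ₂−θ₃) / [r₄ sin(θ₄−θ₃)].
Numerator sine = -0.34694; denominator sine = -0.99572.
Result = 0.0514·7.435·(-0.34694) / (0.1513·(-0.99572)) = +0.88008 rad/s; magnitude 0.88008 rad/s.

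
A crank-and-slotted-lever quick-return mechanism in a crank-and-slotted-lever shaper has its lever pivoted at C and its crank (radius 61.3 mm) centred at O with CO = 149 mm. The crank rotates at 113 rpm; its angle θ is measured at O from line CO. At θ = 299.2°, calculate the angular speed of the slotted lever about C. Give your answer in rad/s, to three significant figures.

2.79

ω = 11.83 rad/s (from 113 rpm).
Crank pin A relative to C: A = (d + r cosθ, r sinθ); lever angle φ = atan2(r sinθ, d + r cosθ).
Differentiating tanφ: φ̇ = rω(d cosθ + r)/(d² + r² + 2dr cosθ).
d² + r² + 2dr cosθ = |CA|² = 0.0348706 m²;  d cosθ + r = +0.13399 m.
|ω_lever| = |0.0613·11.83·+0.13399| / 0.0348706 = 2.7873 rad/s.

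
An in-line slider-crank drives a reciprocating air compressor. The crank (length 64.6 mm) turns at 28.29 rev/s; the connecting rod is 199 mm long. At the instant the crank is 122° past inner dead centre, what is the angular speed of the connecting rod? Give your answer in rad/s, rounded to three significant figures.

31.8

ω = 177.8 rad/s (converted from 28.29 rev/s).
The rod makes angle φ with the slider axis where L sinφ = r sinθ; differentiating, L cosφ·φ̇ = r ω cosθ.
L cosφ = √(L² − r² sin²θ) = 0.19131 m.
|ω_rod| = r ω |cosθ| / √(L² − r² sin²θ) = 0.0646·177.8·0.52992/0.19131 = 31.807 rad/s.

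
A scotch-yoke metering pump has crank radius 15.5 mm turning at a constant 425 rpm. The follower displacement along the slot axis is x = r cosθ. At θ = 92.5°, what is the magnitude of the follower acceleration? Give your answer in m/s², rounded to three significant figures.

1.34

ω = 44.51 rad/s (from 425 rpm).
x = r cosθ ⇒ ẍ = −rω² cosθ (ω constant).
|a| = rω²|cosθ| = 0.0155·(44.51)²·|cos 92.5°| = 1.3392 m/s².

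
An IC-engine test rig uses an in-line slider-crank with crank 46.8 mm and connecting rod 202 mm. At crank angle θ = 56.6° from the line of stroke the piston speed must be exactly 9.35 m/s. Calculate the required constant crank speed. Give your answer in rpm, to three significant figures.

2020

For an in-line slider-crank, |v_piston| = rω|sinθ|·[1 + r cosθ/√(L² − r² sin²θ)].
With r = 0.0468 m, L = 0.202 m, θ = 56.6°: the bracketed kinematic factor |dx/dθ| = 0.04415 m.
ω = v/|dx/dθ| = 9.35/0.04415 = 211.78 rad/s.
N = 60ω/(2π) = 2022.3 rpm.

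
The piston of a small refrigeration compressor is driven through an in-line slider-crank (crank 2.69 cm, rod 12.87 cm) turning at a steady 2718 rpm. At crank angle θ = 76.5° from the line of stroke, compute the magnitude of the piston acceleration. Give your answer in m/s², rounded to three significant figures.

95.3

ω = 2π·2718/60 = 284.6 rad/s
x(θ) = r cosθ + √(L² − r² sin²θ); with ω constant, a = ω²·d²x/dθ².
d²x/dθ² = −r cosθ − r²(cos2θ)/√u − r⁴ sin²2θ/(4u^{3/2}),  u = L² − r² sin²θ = 0.0158795 m².
Substituting r = 0.0269 m, L = 0.1287 m, θ = 76.5°: d²x/dθ² = -0.0011767 m.
a = ω²·d²x/dθ² = (284.6)²·(-0.0011767) = -95.331 m/s²;  |a| = 95.331 m/s².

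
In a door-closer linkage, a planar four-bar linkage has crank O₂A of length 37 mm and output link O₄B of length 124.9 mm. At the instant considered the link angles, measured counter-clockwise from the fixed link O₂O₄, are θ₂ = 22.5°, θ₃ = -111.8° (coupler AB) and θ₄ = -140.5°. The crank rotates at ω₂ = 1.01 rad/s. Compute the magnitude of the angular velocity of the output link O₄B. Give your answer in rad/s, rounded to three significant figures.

0.446

ω₂ = 1.01 rad/s
Differentiating the loop-closure r₂e^{iθ₂}+r₃e^{iθ₃}=r₁+r₄e^{iθ₄} gives r₂ω₂e^{iθ₂}+r₃ω₃e^{iθ₃}=r₄ω₄e^{iθ₄}.
Eliminating the other unknown: ω₄ = r₂ω₂ sin(θ₂−θ₃) / [r₄ sin(θ₄−θ₃)].
Numerator sine = +0.71569; denominator sine = -0.48022.
Result = 0.037·1.01·(+0.71569) / (0.1249·(-0.48022)) = -0.44591 rad/s; magnitude 0.44591 rad/s.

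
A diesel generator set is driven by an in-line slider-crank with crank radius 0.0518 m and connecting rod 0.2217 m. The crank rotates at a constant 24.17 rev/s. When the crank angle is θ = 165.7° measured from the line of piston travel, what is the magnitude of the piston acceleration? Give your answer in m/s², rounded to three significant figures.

ω = 2π·24.2 = 151.9 rad/s
x(θ) = r cosθ + √(L² − r² sin²θ); with ω constant, a = ω²·d²x/dθ².
d²x/dθ² = −r cosθ − r²(cos2θ)/√u − r⁴ sin²2θ/(4u^{3/2}),  u = L² − r² sin²θ = 0.0489872 m².
Substituting r = 0.0518 m, L = 0.2217 m, θ = 165.7°: d²x/dθ² = +0.039513 m.
a = ω²·d²x/dθ² = (151.9)²·(+0.039513) = +911.28 m/s²;  |a| = 911.28 m/s².

911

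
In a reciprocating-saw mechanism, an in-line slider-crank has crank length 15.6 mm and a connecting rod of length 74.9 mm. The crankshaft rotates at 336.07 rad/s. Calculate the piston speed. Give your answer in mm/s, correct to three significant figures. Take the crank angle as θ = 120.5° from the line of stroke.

ω = 336.1 rad/s
For an in-line slider-crank, x = r cosθ + √(L² − r² sin²θ), so v = −rω sinθ·[1 + r cosθ/√(L² − r² sin²θ)].
With r = 0.0156 m, L = 0.0749 m, θ = 120.5°: √(L² − r² sin²θ) = 0.073684 m.
v = −0.0156·336.1·0.86163·[1 + 0.0156·-0.50754/0.073684] = -4.0319 m/s.
|v| = 4.0319 m/s = 4031.9 mm/s.

4030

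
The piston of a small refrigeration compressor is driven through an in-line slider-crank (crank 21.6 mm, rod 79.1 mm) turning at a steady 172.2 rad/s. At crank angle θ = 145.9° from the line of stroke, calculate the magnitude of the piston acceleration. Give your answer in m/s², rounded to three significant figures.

ω = 172.2 rad/s
x(θ) = r cosθ + √(L² − r² sin²θ); with ω constant, a = ω²·d²x/dθ².
d²x/dθ² = −r cosθ − r²(cos2θ)/√u − r⁴ sin²2θ/(4u^{3/2}),  u = L² − r² sin²θ = 0.00611016 m².
Substituting r = 0.0216 m, L = 0.0791 m, θ = 145.9°: d²x/dθ² = +0.015571 m.
a = ω²·d²x/dθ² = (172.2)²·(+0.015571) = +461.73 m/s²;  |a| = 461.73 m/s².

462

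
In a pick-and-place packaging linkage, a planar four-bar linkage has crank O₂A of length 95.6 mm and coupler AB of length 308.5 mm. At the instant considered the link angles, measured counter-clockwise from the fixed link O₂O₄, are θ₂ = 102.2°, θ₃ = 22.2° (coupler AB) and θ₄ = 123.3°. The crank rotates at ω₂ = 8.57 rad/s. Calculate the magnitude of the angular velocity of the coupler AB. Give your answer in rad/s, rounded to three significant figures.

0.974

ω₂ = 8.57 rad/s
Differentiating the loop-closure r₂e^{iθ₂}+r₃e^{iθ₃}=r₁+r₄e^{iθ₄} gives r₂ω₂e^{iθ₂}+r₃ω₃e^{iθ₃}=r₄ω₄e^{iθ₄}.
Eliminating the other unknown: ω₃ = r₂ω₂ sin(θ₄−θ₂) / [r₃ sin(θ₃−θ₄)].
Numerator sine = +0.36000; denominator sine = -0.98129.
Result = 0.0956·8.57·(+0.36000) / (0.3085·(-0.98129)) = -0.97428 rad/s; magnitude 0.97428 rad/s.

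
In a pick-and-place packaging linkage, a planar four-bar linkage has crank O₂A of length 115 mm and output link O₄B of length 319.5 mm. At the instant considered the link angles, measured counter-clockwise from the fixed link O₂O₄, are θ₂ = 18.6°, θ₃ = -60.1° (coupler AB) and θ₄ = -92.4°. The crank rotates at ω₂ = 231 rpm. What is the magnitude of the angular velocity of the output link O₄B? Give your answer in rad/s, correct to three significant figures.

16.0

ω₂ = 24.19 rad/s (from 231 rpm).
Differentiating the loop-closure r₂e^{iθ₂}+r₃e^{iθ₃}=r₁+r₄e^{iθ₄} gives r₂ω₂e^{iθ₂}+r₃ω₃e^{iθ₃}=r₄ω₄e^{iθ₄}.
Eliminating the other unknown: ω₄ = r₂ω₂ sin(θ₂−θ₃) / [r₄ sin(θ₄−θ₃)].
Numerator sine = +0.98061; denominator sine = -0.53435.
Result = 0.115·24.19·(+0.98061) / (0.3195·(-0.53435)) = -15.979 rad/s; magnitude 15.979 rad/s.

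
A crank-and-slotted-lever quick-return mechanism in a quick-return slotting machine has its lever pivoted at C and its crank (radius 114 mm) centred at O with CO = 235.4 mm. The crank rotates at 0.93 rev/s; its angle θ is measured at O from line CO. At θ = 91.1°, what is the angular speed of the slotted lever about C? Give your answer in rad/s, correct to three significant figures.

1.08

ω = 5.843 rad/s (from 0.93 rev/s).
Crank pin A relative to C: A = (d + r cosθ, r sinθ); lever angle φ = atan2(r sinθ, d + r cosθ).
Differentiating tanφ: φ̇ = rω(d cosθ + r)/(d² + r² + 2dr cosθ).
d² + r² + 2dr cosθ = |CA|² = 0.0673788 m²;  d cosθ + r = +0.10948 m.
|ω_lever| = |0.114·5.843·+0.10948| / 0.0673788 = 1.0824 rad/s.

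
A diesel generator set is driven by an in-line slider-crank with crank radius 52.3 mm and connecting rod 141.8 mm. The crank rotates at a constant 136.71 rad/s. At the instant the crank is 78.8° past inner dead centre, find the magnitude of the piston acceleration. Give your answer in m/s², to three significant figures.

ω = 136.7 rad/s
x(θ) = r cosθ + √(L² − r² sin²θ); with ω constant, a = ω²·d²x/dθ².
d²x/dθ² = −r cosθ − r²(cos2θ)/√u − r⁴ sin²2θ/(4u^{3/2}),  u = L² − r² sin²θ = 0.0174751 m².
Substituting r = 0.0523 m, L = 0.1418 m, θ = 78.8°: d²x/dθ² = +0.0088543 m.
a = ω²·d²x/dθ² = (136.7)²·(+0.0088543) = +165.48 m/s²;  |a| = 165.48 m/s².

165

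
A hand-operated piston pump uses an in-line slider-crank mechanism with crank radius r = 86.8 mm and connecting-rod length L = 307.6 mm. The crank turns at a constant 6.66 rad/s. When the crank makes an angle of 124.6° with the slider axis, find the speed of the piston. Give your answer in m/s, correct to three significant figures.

0.397

ω = 6.66 rad/s
For an in-line slider-crank, x = r cosθ + √(L² − r² sin²θ), so v = −rω sinθ·[1 + r cosθ/√(L² − r² sin²θ)].
With r = 0.0868 m, L = 0.3076 m, θ = 124.6°: √(L² − r² sin²θ) = 0.29919 m.
v = −0.0868·6.66·0.82314·[1 + 0.0868·-0.56784/0.29919] = -0.39745 m/s.
|v| = 0.39745 m/s.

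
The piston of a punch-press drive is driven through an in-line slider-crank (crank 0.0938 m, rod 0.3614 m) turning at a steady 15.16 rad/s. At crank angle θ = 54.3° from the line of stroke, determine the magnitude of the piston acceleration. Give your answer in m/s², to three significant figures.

10.8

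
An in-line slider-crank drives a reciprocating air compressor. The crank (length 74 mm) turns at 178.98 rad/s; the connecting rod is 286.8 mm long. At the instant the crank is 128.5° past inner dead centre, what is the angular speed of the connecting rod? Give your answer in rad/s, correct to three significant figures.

29.4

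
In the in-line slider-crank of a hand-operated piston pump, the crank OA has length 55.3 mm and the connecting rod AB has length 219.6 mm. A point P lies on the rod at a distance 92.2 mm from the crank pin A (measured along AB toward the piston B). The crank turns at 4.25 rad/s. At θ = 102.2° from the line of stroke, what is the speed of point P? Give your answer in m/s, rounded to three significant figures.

ω = 4.25 rad/s.  Crank-pin speed |V_A| = rω = 0.23502 m/s, perpendicular to OA.
Rod angle: sinφ = −(r/L) sinθ ⇒ φ = -14.249°; ω_rod = −rω cosθ/√(L²−r²sin²θ) = +0.23335 rad/s.
V_P = V_A + ω_rod × AP, with AP = 0.0922 m along the rod.
Components: V_Px = −rω sinθ − a·ω_rod·sinφ = -0.22442 m/s;  V_Py = rω cosθ + a·ω_rod·cosφ = -0.028814 m/s.
|V_P| = √(V_Px² + V_Py²) = 0.22626 m/s.

0.226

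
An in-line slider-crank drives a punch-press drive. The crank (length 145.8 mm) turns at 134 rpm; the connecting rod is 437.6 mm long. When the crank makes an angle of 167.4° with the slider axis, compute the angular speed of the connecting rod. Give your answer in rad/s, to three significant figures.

ω = 14.03 rad/s (converted from 134 rpm).
The rod makes angle φ with the slider axis where L sinφ = r sinθ; differentiating, L cosφ·φ̇ = r ω cosθ.
L cosφ = √(L² − r² sin²θ) = 0.43644 m.
|ω_rod| = r ω |cosθ| / √(L² − r² sin²θ) = 0.1458·14.03·0.97592/0.43644 = 4.5748 rad/s.

4.57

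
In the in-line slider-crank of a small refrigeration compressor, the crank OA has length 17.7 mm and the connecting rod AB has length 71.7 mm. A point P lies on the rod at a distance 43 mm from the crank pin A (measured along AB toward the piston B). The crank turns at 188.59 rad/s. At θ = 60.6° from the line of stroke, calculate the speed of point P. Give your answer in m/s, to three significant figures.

3.19

ω = 188.6 rad/s.  Crank-pin speed |V_A| = rω = 3.338 m/s, perpendicular to OA.
Rod angle: sinφ = −(r/L) sinθ ⇒ φ = -12.420°; ω_rod = −rω cosθ/√(L²−r²sin²θ) = -23.402 rad/s.
V_P = V_A + ω_rod × AP, with AP = 0.043 m along the rod.
Components: V_Px = −rω sinθ − a·ω_rod·sinφ = -3.1246 m/s;  V_Py = rω cosθ + a·ω_rod·cosφ = +0.65592 m/s.
|V_P| = √(V_Px² + V_Py²) = 3.1927 m/s.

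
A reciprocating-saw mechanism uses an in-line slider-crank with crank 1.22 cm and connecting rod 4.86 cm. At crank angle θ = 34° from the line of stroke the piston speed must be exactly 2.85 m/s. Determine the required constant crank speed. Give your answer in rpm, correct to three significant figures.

For an in-line slider-crank, |v_piston| = rω|sinθ|·[1 + r cosθ/√(L² − r² sin²θ)].
With r = 0.0122 m, L = 0.0486 m, θ = 34°: the bracketed kinematic factor |dx/dθ| = 0.0082561 m.
ω = v/|dx/dθ| = 2.85/0.0082561 = 345.2 rad/s.
N = 60ω/(2π) = 3296.4 rpm.

3300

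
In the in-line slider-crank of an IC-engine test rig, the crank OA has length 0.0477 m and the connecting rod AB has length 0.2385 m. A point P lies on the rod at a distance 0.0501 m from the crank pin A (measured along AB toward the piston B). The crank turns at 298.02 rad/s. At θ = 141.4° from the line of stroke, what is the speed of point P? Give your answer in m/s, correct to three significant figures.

12.3

ω = 298 rad/s.  Crank-pin speed |V_A| = rω = 14.216 m/s, perpendicular to OA.
Rod angle: sinφ = −(r/L) sinθ ⇒ φ = -7.168°; ω_rod = −rω cosθ/√(L²−r²sin²θ) = +46.949 rad/s.
V_P = V_A + ω_rod × AP, with AP = 0.0501 m along the rod.
Components: V_Px = −rω sinθ − a·ω_rod·sinφ = -8.5753 m/s;  V_Py = rω cosθ + a·ω_rod·cosφ = -8.776 m/s.
|V_P| = √(V_Px² + V_Py²) = 12.27 m/s.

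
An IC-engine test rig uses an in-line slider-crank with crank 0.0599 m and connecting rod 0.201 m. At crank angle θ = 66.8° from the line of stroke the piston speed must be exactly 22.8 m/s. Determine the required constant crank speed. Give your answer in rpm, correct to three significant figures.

3520

For an in-line slider-crank, |v_piston| = rω|sinθ|·[1 + r cosθ/√(L² − r² sin²θ)].
With r = 0.0599 m, L = 0.201 m, θ = 66.8°: the bracketed kinematic factor |dx/dθ| = 0.061777 m.
ω = v/|dx/dθ| = 22.8/0.061777 = 369.07 rad/s.
N = 60ω/(2π) = 3524.4 rpm.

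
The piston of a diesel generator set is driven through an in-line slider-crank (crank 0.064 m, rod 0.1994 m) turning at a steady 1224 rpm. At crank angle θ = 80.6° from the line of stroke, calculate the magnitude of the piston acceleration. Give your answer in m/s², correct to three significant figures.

ω = 2π·1224/60 = 128.2 rad/s
x(θ) = r cosθ + √(L² − r² sin²θ); with ω constant, a = ω²·d²x/dθ².
d²x/dθ² = −r cosθ − r²(cos2θ)/√u − r⁴ sin²2θ/(4u^{3/2}),  u = L² − r² sin²θ = 0.0357736 m².
Substituting r = 0.064 m, L = 0.1994 m, θ = 80.6°: d²x/dθ² = +0.0099834 m.
a = ω²·d²x/dθ² = (128.2)²·(+0.0099834) = +164.02 m/s²;  |a| = 164.02 m/s².

164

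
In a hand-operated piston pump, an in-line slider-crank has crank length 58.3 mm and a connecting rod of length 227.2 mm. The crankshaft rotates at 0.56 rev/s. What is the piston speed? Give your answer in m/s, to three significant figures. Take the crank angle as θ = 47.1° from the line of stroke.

ω = 2π·0.56 = 3.519 rad/s
For an in-line slider-crank, x = r cosθ + √(L² − r² sin²θ), so v = −rω sinθ·[1 + r cosθ/√(L² − r² sin²θ)].
With r = 0.0583 m, L = 0.2272 m, θ = 47.1°: √(L² − r² sin²θ) = 0.22315 m.
v = −0.0583·3.519·0.73254·[1 + 0.0583·0.68072/0.22315] = -0.17699 m/s.
|v| = 0.17699 m/s.

0.177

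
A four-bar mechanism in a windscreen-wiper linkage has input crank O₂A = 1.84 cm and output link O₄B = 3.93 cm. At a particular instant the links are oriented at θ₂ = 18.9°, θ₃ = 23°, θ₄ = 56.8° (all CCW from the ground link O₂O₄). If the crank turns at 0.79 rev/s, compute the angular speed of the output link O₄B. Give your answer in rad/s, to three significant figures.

0.299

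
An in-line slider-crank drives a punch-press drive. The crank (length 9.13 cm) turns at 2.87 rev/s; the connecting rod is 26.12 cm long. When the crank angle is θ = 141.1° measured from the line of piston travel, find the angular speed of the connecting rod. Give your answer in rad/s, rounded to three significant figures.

ω = 18.03 rad/s (converted from 2.87 rev/s).
The rod makes angle φ with the slider axis where L sinφ = r sinθ; differentiating, L cosφ·φ̇ = r ω cosθ.
L cosφ = √(L² − r² sin²θ) = 0.25483 m.
|ω_rod| = r ω |cosθ| / √(L² − r² sin²θ) = 0.0913·18.03·0.77824/0.25483 = 5.028 rad/s.

5.03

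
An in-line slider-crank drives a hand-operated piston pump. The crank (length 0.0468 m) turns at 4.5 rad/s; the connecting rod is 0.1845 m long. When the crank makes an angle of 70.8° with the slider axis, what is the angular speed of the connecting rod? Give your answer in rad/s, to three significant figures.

0.387

ω = 4.5 rad/s
The rod makes angle φ with the slider axis where L sinφ = r sinθ; differentiating, L cosφ·φ̇ = r ω cosθ.
L cosφ = √(L² − r² sin²θ) = 0.17913 m.
|ω_rod| = r ω |cosθ| / √(L² − r² sin²θ) = 0.0468·4.5·0.32887/0.17913 = 0.38665 rad/s.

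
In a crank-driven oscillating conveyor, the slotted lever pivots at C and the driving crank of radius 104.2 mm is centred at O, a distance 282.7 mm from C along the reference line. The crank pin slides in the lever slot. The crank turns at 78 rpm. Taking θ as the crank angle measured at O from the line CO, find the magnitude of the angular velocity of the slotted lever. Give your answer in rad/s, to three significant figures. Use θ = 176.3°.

4.73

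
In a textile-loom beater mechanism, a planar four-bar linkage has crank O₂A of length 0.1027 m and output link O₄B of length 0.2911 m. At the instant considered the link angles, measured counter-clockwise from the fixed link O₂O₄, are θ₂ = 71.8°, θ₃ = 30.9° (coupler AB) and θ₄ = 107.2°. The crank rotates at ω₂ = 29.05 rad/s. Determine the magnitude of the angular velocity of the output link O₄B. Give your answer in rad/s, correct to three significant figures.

6.91

ω₂ = 29.05 rad/s
Differentiating the loop-closure r₂e^{iθ₂}+r₃e^{iθ₃}=r₁+r₄e^{iθ₄} gives r₂ω₂e^{iθ₂}+r₃ω₃e^{iθ₃}=r₄ω₄e^{iθ₄}.
Eliminating the other unknown: ω₄ = r₂ω₂ sin(θ₂−θ₃) / [r₄ sin(θ₄−θ₃)].
Numerator sine = +0.65474; denominator sine = +0.97155.
Result = 0.1027·29.05·(+0.65474) / (0.2911·(+0.97155)) = +6.9068 rad/s; magnitude 6.9068 rad/s.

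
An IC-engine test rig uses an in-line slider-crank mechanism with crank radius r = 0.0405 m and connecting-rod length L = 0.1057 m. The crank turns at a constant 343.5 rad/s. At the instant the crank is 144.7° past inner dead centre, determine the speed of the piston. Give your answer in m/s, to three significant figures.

5.46

ω = 343.5 rad/s
For an in-line slider-crank, x = r cosθ + √(L² − r² sin²θ), so v = −rω sinθ·[1 + r cosθ/√(L² − r² sin²θ)].
With r = 0.0405 m, L = 0.1057 m, θ = 144.7°: √(L² − r² sin²θ) = 0.10308 m.
v = −0.0405·343.5·0.57786·[1 + 0.0405·-0.81614/0.10308] = -5.4611 m/s.
|v| = 5.4611 m/s.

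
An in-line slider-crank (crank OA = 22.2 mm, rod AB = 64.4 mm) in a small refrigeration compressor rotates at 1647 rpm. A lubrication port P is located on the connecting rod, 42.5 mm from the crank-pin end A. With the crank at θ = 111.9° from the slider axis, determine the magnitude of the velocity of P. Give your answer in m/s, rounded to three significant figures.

ω = 172.5 rad/s.  Crank-pin speed |V_A| = rω = 3.8289 m/s, perpendicular to OA.
Rod angle: sinφ = −(r/L) sinθ ⇒ φ = -18.654°; ω_rod = −rω cosθ/√(L²−r²sin²θ) = +23.406 rad/s.
V_P = V_A + ω_rod × AP, with AP = 0.0425 m along the rod.
Components: V_Px = −rω sinθ − a·ω_rod·sinφ = -3.2344 m/s;  V_Py = rω cosθ + a·ω_rod·cosφ = -0.48566 m/s.
|V_P| = √(V_Px² + V_Py²) = 3.2707 m/s.

3.27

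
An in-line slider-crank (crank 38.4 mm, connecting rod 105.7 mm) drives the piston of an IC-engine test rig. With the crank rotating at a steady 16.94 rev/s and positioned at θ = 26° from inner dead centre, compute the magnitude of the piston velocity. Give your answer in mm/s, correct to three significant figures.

ω = 2π·16.9 = 106.4 rad/s
For an in-line slider-crank, x = r cosθ + √(L² − r² sin²θ), so v = −rω sinθ·[1 + r cosθ/√(L² − r² sin²θ)].
With r = 0.0384 m, L = 0.1057 m, θ = 26°: √(L² − r² sin²θ) = 0.10435 m.
v = −0.0384·106.4·0.43837·[1 + 0.0384·0.89879/0.10435] = -2.3843 m/s.
|v| = 2.3843 m/s = 2384.3 mm/s.

2380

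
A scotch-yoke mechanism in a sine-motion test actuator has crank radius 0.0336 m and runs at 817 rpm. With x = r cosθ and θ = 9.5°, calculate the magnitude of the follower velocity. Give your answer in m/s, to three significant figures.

ω = 85.56 rad/s (from 817 rpm).
x = r cosθ ⇒ ẋ = −rω sinθ.
|v| = rω|sinθ| = 0.0336·85.56·|sin 9.5°| = 0.47446 m/s.

0.474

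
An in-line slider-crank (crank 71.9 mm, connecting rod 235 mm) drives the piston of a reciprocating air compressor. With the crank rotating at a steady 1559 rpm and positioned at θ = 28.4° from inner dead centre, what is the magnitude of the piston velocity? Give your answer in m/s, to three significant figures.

7.10

ω = 2π·1559/60 = 163.3 rad/s
For an in-line slider-crank, x = r cosθ + √(L² − r² sin²θ), so v = −rω sinθ·[1 + r cosθ/√(L² − r² sin²θ)].
With r = 0.0719 m, L = 0.235 m, θ = 28.4°: √(L² − r² sin²θ) = 0.2325 m.
v = −0.0719·163.3·0.47562·[1 + 0.0719·0.87965/0.2325] = -7.1017 m/s.
|v| = 7.1017 m/s.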